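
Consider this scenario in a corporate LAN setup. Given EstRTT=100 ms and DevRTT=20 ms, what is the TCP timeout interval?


Given: EstRTT = 100 ms, DevRTT = 20 ms
Timeout = EstRTT + 4 * DevRTT
4 * DevRTT = 4 * 20 = 80
Timeout = 100 + 80 = 180 ms

180


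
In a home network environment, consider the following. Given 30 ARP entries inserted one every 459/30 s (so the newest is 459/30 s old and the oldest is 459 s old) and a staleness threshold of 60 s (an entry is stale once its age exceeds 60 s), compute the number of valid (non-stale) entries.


Ages are k * 459/30 s for k = 1..30 (spacing = 15.3000 s).
Entry k is valid iff k * 459/30 <= 60 iff k <= 30 * 60 / 459 = 3.9216
n_valid = floor(3.9216) = 3
(n_stale = 30 - 3 = 27)

3


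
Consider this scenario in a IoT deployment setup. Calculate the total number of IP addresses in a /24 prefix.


Given: CIDR prefix /24
Host bits = 32 - 24 = 8
Total addresses = 2^8 = 256

256


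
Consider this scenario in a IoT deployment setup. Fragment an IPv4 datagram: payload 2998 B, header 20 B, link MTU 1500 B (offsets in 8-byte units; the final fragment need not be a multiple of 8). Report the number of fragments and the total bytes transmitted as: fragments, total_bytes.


Max data per non-final fragment = floor((MTU - header)/8)*8 = floor((1500 - 20)/8)*8 = floor(1480/8)*8 = 1480 B
Final fragment needs no 8-byte alignment: it can carry up to MTU - header = 1480 B
Non-final fragments needed = ceil((payload - 1480) / 1480) = ceil(1518/1480) = ceil(1.0257) = 2
Number of fragments = 2 + 1 = 3
Fragment sizes (data): 2 * 1480 B + 38 B (last, 38 <= 1480 OK)
Total bytes sent = payload + n_frags * header = 2998 + 3*20 = 2998 + 60 = 3058 B

3, 3058


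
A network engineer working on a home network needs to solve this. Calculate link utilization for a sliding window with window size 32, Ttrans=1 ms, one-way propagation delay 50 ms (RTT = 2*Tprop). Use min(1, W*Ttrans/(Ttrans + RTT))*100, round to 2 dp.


Given: W = 32, Ttrans = 1 ms, RTT = 100 ms (= 2 * Tprop, Tprop = 50 ms)
Cycle time = Ttrans + RTT = 1 + 100 = 101 ms (first packet sent until its ACK returns)
W * Ttrans = 32 * 1 = 32 ms of sending per cycle
W * Ttrans / (Ttrans + RTT) = 32 / 101 = 0.316832
U = min(1, 0.316832) = 0.316832
U% = 31.68%

31.68


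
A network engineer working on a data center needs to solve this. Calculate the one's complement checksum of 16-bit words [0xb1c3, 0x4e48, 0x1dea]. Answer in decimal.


Given words: [0xb1c3, 0x4e48, 0x1dea]
Step 1: Sum all words
Raw sum = 45507 + 20040 + 7658 = 73205
Step 2: Fold carry: (7669 + 1) = 7670
One's complement = ~7670 & 0xFFFF = 57865

57865


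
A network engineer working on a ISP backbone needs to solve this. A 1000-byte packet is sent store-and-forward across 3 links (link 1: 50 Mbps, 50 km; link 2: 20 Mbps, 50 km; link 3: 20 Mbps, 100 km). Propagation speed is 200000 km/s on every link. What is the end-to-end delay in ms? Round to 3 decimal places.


Packet = 1000 bytes = 8000 bits. Store-and-forward: sum (t_trans + t_prop) per link.
Link 1: t_trans = 8000/(50*10^6) s = 0.1600 ms; t_prop = 50/200000 s = 0.2500 ms; subtotal = 0.4100 ms
Link 2: t_trans = 8000/(20*10^6) s = 0.4000 ms; t_prop = 50/200000 s = 0.2500 ms; subtotal = 0.6500 ms
Link 3: t_trans = 8000/(20*10^6) s = 0.4000 ms; t_prop = 100/200000 s = 0.5000 ms; subtotal = 0.9000 ms
End-to-end = 0.4100 + 0.6500 + 0.9000 = 1.9600 ms -> 1.960 ms (3 dp)

1.960


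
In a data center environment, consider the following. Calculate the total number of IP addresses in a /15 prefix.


Given: CIDR prefix /15
Host bits = 32 - 15 = 17
Total addresses = 2^17 = 131072

131072


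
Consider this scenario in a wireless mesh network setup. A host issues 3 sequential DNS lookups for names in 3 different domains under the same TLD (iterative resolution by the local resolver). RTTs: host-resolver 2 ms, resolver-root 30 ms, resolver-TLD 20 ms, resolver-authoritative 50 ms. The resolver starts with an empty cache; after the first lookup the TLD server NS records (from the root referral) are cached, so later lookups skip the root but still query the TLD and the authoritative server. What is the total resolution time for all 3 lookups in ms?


Lookup 1 (cold cache): local + root + TLD + auth = 2 + 30 + 20 + 50 = 102 ms
Lookups 2..3 (TLD NS cached -> skip root; new domain -> still ask TLD and auth): local + TLD + auth = 2 + 20 + 50 = 72 ms each
Remaining 2 lookups: 2 * 72 = 144 ms
Total = 102 + 144 = 246 ms

246


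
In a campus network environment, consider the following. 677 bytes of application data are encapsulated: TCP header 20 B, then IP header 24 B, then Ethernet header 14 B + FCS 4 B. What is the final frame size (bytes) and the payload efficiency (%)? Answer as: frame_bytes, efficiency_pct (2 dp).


TCP segment = 677 + 20 = 697 B
IP packet = 697 + 24 = 721 B
Ethernet frame = 721 + 14 + 4 = 739 B
Efficiency = app / frame = 677 / 739 = 0.916103 = 91.6103% -> 91.61% (2 dp)

739, 91.61


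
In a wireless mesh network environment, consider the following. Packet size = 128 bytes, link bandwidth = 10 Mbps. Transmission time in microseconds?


Given: packet = 128 bytes, bandwidth = 10 Mbps
Packet in bits = 128 * 8 = 1024 bits
Bandwidth = 10 * 10^6 = 10000000 bps
Time = 1024 / 10000000 seconds
Time in us = 1024 * 10^6 / 10000000 = 102.4

102.4


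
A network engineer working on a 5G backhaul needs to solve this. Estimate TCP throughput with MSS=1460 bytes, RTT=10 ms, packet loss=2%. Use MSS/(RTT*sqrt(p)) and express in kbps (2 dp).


Given: MSS = 1460 bytes, RTT = 10 ms, loss = 2%
RTT in seconds = 10 / 1000 = 0.01
Loss rate = 2% = 0.02
sqrt(loss) = sqrt(0.02) = 0.141421356237
Throughput (bytes/s) = 1460 / (0.01 * 0.141421356237) = 1032375.9005
Throughput (kbps) = 1032375.9005 * 8 / 1000 = 8259.007204 -> 8259.01 kbps (2 dp)

8259.01


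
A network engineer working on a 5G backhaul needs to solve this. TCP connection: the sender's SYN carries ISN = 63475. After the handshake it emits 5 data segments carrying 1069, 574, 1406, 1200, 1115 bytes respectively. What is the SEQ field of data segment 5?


The SYN occupies sequence number ISN = 63475, so the first data byte is ISN + 1 = 63476.
SEQ of data segment i = (ISN + 1) + sum of payload sizes of segments 1..i-1.
Segment 1: SEQ = 63476, payload = 1069 bytes
Segment 2: SEQ = 64545, payload = 574 bytes
Segment 3: SEQ = 65119, payload = 1406 bytes
Segment 4: SEQ = 66525, payload = 1200 bytes
Segment 5: SEQ = 67725, payload = 1115 bytes
SEQ of segment 5 = 63476 + 1069 + 574 + 1406 + 1200 = 67725

67725


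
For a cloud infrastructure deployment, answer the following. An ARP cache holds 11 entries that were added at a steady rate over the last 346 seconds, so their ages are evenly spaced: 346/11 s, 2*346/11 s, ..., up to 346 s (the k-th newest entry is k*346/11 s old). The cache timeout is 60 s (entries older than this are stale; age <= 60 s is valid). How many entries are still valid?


Ages are k * 346/11 s for k = 1..11 (spacing = 31.4545 s).
Entry k is valid iff k * 346/11 <= 60 iff k <= 11 * 60 / 346 = 1.9075
n_valid = floor(1.9075) = 1
(n_stale = 11 - 1 = 10)

1


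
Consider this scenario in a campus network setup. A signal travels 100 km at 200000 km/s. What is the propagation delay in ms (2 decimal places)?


Given: distance = 100 km, speed = 200000 km/s
Delay = distance / speed = 100 / 200000 seconds
Delay in ms = 100 * 1000 / 200000
Delay = 0.5000 ms
Rounded to 2 dp = 0.50 ms

0.50


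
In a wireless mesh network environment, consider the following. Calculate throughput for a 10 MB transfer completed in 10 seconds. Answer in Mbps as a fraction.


Given: file = 10 MB, time = 10 s
File in Mb = 10 * 8 = 80 Mb
Throughput = 80 / 10 Mbps
Throughput = 8 Mbps

8


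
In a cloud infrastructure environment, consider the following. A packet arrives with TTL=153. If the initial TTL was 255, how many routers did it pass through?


Given: initial TTL = 255, received TTL = 153
Hops = initial TTL - received TTL
Hops = 255 - 153 = 102

102


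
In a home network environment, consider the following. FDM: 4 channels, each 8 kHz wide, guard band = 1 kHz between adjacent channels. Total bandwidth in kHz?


Given: 4 channels, 8 kHz each, guard = 1 kHz
Channel bandwidth = 4 * 8 = 32 kHz
Guard bands = 3 gaps * 1 kHz = 3 kHz
Total = 32 + 3 = 35 kHz

35


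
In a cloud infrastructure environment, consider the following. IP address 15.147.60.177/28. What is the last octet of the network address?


Given: IP = 15.147.60.177, prefix = /28
Subnet mask = 255.255.255.240
Last octet of IP: 177
Last octet of mask: 240
Network last octet = 177 AND 240 = 176

176


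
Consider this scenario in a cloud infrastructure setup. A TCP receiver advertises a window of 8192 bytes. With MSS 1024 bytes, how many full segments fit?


Given: RWND = 8192 bytes, MSS = 1024 bytes
Full segments = floor(RWND / MSS)
Full segments = floor(8192 / 1024)
Full segments = floor(8.0) = 8

8


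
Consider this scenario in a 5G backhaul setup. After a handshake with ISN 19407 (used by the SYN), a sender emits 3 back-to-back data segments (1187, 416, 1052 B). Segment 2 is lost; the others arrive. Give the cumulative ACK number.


SYN uses sequence number 19407; first data byte = ISN + 1 = 19408.
Segment 1: SEQ = 19408, len = 1187 B, covers [19408, 20594]
Segment 2: SEQ = 20595, len = 416 B, covers [20595, 21010] [LOST]
Segment 3: SEQ = 21011, len = 1052 B, covers [21011, 22062]
In-order data received: bytes [19408, 20594] (segments 1..1).
Segment 2 missing -> gap begins at byte 20595; later segments buffered out of order.
Cumulative ACK = next expected in-order byte = 19408 + 1187 = 20595

20595


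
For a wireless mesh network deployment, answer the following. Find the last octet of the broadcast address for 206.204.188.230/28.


Given: IP = 206.204.188.230, prefix = /28
Host bits = 32 - 28 = 4
Network last octet = 230 AND mask = 224
Host part size = 2^4 - 1 = 15
Broadcast last octet = 224 OR 15 = 239

239


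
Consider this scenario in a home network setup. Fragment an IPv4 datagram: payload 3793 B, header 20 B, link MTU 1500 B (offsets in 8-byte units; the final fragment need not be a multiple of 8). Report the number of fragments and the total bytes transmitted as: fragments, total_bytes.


Max data per non-final fragment = floor((MTU - header)/8)*8 = floor((1500 - 20)/8)*8 = floor(1480/8)*8 = 1480 B
Final fragment needs no 8-byte alignment: it can carry up to MTU - header = 1480 B
Non-final fragments needed = ceil((payload - 1480) / 1480) = ceil(2313/1480) = ceil(1.5628) = 2
Number of fragments = 2 + 1 = 3
Fragment sizes (data): 2 * 1480 B + 833 B (last, 833 <= 1480 OK)
Total bytes sent = payload + n_frags * header = 3793 + 3*20 = 3793 + 60 = 3853 B

3, 3853


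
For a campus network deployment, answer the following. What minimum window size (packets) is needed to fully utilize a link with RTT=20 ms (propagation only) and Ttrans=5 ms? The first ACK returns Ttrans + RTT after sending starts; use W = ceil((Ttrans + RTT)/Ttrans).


Given: Ttrans = 5 ms, RTT = 20 ms (= 2 * Tprop, Tprop = 10 ms)
Time until first ACK returns = Ttrans + RTT = 5 + 20 = 25 ms
Need W * Ttrans >= Ttrans + RTT  ->  W >= (Ttrans + RTT) / Ttrans
(Ttrans + RTT) / Ttrans = 25 / 5 = 5
W_min = ceil(5) = 5

5


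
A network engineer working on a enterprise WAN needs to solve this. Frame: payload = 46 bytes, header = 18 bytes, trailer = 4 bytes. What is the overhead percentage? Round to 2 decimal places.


Given: payload = 46 B, header = 18 B, trailer = 4 B
Overhead bytes = header + trailer = 18 + 4 = 22
Total frame = payload + overhead = 46 + 22 = 68
Overhead % = 22 / 68 * 100 = 32.3529% -> 32.35% (2 dp)

32.35


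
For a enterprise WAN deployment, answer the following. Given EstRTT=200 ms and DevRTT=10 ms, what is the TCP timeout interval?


Given: EstRTT = 200 ms, DevRTT = 10 ms
Timeout = EstRTT + 4 * DevRTT
4 * DevRTT = 4 * 10 = 40
Timeout = 200 + 40 = 240 ms

240


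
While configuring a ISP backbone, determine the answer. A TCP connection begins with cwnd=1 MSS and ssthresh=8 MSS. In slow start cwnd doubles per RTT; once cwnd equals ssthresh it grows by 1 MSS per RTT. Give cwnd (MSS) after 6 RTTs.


RTT 0: cwnd = 1 MSS (initial)
RTT 1: cwnd = 2 MSS (slow start, doubled)
RTT 2: cwnd = 4 MSS (slow start, doubled)
RTT 3: cwnd = 8 MSS (slow start, doubled)
RTT 4: cwnd = 9 MSS (congestion avoidance, +1)
RTT 5: cwnd = 10 MSS (congestion avoidance, +1)
RTT 6: cwnd = 11 MSS (congestion avoidance, +1)

11


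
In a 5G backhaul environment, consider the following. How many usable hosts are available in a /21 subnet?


Given: subnet mask /21
Host bits = 32 - 21 = 11
Total addresses = 2^11 = 2048
Usable hosts = 2048 - 2 (network + broadcast) = 2046

2046


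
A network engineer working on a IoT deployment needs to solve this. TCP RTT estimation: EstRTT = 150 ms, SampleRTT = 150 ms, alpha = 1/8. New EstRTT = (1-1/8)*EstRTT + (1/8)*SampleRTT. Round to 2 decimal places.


Given: EstRTT = 150 ms, SampleRTT = 150 ms, alpha = 1/8
New EstRTT = (1 - alpha) * EstRTT + alpha * SampleRTT
(7/8) * 150 = 131.25
(1/8) * 150 = 18.75
New EstRTT = 131.25 + 18.75 = 150 ms -> 150.00 ms (2 dp)

150.00


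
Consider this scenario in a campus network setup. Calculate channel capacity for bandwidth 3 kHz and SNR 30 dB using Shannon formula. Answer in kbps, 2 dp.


Given: B = 3 kHz, SNR = 30 dB
SNR linear = 10^(30/10) = 1000
1 + SNR = 1001
log2(1001) = 9.9672262588
C = 3 * 1000 * 9.9672262588 = 29901.6788 bps
C = 29.901679 kbps -> 29.90 kbps (2 dp)

29.90


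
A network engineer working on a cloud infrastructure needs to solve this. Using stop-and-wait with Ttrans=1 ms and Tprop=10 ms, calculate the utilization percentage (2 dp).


Given: Ttrans = 1 ms, Tprop = 10 ms
RTT = 2 * Tprop = 2 * 10 = 20 ms
U = Ttrans / (Ttrans + RTT)
U = 1 / (1 + 20)
U = 1 / 21 = 0.047619
U% = 4.76%

4.76


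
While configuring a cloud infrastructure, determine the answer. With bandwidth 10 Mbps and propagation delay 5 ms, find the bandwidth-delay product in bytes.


Given: bandwidth = 10 Mbps, delay = 5 ms
BDP in bits = 10 * 10^6 * 5 / 1000
BDP in bits = 50000
BDP in bytes = 50000 / 8 = 6250

6250


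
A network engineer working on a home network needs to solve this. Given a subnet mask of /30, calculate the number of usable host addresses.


Given: subnet mask /30
Host bits = 32 - 30 = 2
Total addresses = 2^2 = 4
Usable hosts = 4 - 2 (network + broadcast) = 2

2


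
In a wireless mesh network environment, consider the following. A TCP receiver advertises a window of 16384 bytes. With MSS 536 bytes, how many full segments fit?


Given: RWND = 16384 bytes, MSS = 536 bytes
Full segments = floor(RWND / MSS)
Full segments = floor(16384 / 536)
Full segments = floor(30.5672) = 30

30


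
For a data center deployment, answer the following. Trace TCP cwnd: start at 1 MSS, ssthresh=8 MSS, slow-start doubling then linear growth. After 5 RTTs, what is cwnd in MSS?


RTT 0: cwnd = 1 MSS (initial)
RTT 1: cwnd = 2 MSS (slow start, doubled)
RTT 2: cwnd = 4 MSS (slow start, doubled)
RTT 3: cwnd = 8 MSS (slow start, doubled)
RTT 4: cwnd = 9 MSS (congestion avoidance, +1)
RTT 5: cwnd = 10 MSS (congestion avoidance, +1)

10


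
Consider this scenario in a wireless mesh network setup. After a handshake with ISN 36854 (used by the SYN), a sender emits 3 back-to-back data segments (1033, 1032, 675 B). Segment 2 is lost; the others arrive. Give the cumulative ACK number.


SYN uses sequence number 36854; first data byte = ISN + 1 = 36855.
Segment 1: SEQ = 36855, len = 1033 B, covers [36855, 37887]
Segment 2: SEQ = 37888, len = 1032 B, covers [37888, 38919] [LOST]
Segment 3: SEQ = 38920, len = 675 B, covers [38920, 39594]
In-order data received: bytes [36855, 37887] (segments 1..1).
Segment 2 missing -> gap begins at byte 37888; later segments buffered out of order.
Cumulative ACK = next expected in-order byte = 36855 + 1033 = 37888

37888


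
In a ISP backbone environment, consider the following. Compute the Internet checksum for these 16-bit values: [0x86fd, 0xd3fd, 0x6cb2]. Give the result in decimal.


Given words: [0x86fd, 0xd3fd, 0x6cb2]
Step 1: Sum all words
Raw sum = 34557 + 54269 + 27826 = 116652
Step 2: Fold carry: (51116 + 1) = 51117
One's complement = ~51117 & 0xFFFF = 14418

14418


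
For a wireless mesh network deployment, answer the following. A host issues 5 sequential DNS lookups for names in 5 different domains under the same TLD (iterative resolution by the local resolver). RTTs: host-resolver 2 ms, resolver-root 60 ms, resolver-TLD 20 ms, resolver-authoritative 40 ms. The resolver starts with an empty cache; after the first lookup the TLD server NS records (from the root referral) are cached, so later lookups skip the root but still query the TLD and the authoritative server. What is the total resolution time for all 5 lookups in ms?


Lookup 1 (cold cache): local + root + TLD + auth = 2 + 60 + 20 + 40 = 122 ms
Lookups 2..5 (TLD NS cached -> skip root; new domain -> still ask TLD and auth): local + TLD + auth = 2 + 20 + 40 = 62 ms each
Remaining 4 lookups: 4 * 62 = 248 ms
Total = 122 + 248 = 370 ms

370


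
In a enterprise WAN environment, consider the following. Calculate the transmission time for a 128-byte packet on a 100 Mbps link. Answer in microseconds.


Given: packet = 128 bytes, bandwidth = 100 Mbps
Packet in bits = 128 * 8 = 1024 bits
Bandwidth = 100 * 10^6 = 100000000 bps
Time = 1024 / 100000000 seconds
Time in us = 1024 * 10^6 / 100000000 = 10.24

10.24


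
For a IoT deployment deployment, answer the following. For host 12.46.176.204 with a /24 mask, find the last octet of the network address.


Given: IP = 12.46.176.204, prefix = /24
Subnet mask = 255.255.255.0
Last octet of IP: 204
Last octet of mask: 0
Network last octet = 204 AND 0 = 0

0


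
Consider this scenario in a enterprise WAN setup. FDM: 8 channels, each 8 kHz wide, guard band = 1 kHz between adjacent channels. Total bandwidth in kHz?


Given: 8 channels, 8 kHz each, guard = 1 kHz
Channel bandwidth = 8 * 8 = 64 kHz
Guard bands = 7 gaps * 1 kHz = 7 kHz
Total = 64 + 7 = 71 kHz

71


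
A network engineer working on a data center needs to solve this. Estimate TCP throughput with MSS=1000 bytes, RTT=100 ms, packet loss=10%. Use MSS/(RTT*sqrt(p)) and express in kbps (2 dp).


Given: MSS = 1000 bytes, RTT = 100 ms, loss = 10%
RTT in seconds = 100 / 1000 = 0.1
Loss rate = 10% = 0.1
sqrt(loss) = sqrt(0.1) = 0.316227766017
Throughput (bytes/s) = 1000 / (0.1 * 0.316227766017) = 31622.7766
Throughput (kbps) = 31622.7766 * 8 / 1000 = 252.982213 -> 252.98 kbps (2 dp)

252.98


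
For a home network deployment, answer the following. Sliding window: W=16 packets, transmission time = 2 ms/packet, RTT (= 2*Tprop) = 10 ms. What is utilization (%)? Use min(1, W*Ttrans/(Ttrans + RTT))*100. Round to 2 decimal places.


Given: W = 16, Ttrans = 2 ms, RTT = 10 ms (= 2 * Tprop, Tprop = 5 ms)
Cycle time = Ttrans + RTT = 2 + 10 = 12 ms (first packet sent until its ACK returns)
W * Ttrans = 16 * 2 = 32 ms of sending per cycle
W * Ttrans / (Ttrans + RTT) = 32 / 12 = 2.666667
U = min(1, 2.666667) = 1.000000
U% = 100.00%

100.00


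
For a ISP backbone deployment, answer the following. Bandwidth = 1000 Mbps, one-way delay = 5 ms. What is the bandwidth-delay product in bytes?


Given: bandwidth = 1000 Mbps, delay = 5 ms
BDP in bits = 1000 * 10^6 * 5 / 1000
BDP in bits = 5000000
BDP in bytes = 5000000 / 8 = 625000

625000


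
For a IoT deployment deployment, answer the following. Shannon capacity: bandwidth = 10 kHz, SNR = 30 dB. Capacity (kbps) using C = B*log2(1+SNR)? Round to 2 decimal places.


Given: B = 10 kHz, SNR = 30 dB
SNR linear = 10^(30/10) = 1000
1 + SNR = 1001
log2(1001) = 9.9672262588
C = 10 * 1000 * 9.9672262588 = 99672.2626 bps
C = 99.672263 kbps -> 99.67 kbps (2 dp)

99.67


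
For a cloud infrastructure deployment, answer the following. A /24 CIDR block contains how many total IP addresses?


Given: CIDR prefix /24
Host bits = 32 - 24 = 8
Total addresses = 2^8 = 256

256


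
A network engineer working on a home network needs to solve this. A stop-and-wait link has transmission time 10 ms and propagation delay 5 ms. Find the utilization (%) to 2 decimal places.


Given: Ttrans = 10 ms, Tprop = 5 ms
RTT = 2 * Tprop = 2 * 5 = 10 ms
U = Ttrans / (Ttrans + RTT)
U = 10 / (10 + 10)
U = 10 / 20 = 0.5
U% = 50.00%

50.00


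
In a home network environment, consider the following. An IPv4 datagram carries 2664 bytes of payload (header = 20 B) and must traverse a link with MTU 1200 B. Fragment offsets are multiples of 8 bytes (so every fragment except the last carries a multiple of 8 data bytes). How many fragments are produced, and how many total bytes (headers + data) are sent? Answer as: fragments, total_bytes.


Max data per non-final fragment = floor((MTU - header)/8)*8 = floor((1200 - 20)/8)*8 = floor(1180/8)*8 = 1176 B
Final fragment needs no 8-byte alignment: it can carry up to MTU - header = 1180 B
Non-final fragments needed = ceil((payload - 1180) / 1176) = ceil(1484/1176) = ceil(1.2619) = 2
Number of fragments = 2 + 1 = 3
Fragment sizes (data): 2 * 1176 B + 312 B (last, 312 <= 1180 OK)
Total bytes sent = payload + n_frags * header = 2664 + 3*20 = 2664 + 60 = 2724 B

3, 2724


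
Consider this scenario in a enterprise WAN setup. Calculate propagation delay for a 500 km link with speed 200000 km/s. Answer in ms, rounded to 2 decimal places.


Given: distance = 500 km, speed = 200000 km/s
Delay = distance / speed = 500 / 200000 seconds
Delay in ms = 500 * 1000 / 200000
Delay = 2.5000 ms
Rounded to 2 dp = 2.50 ms

2.50


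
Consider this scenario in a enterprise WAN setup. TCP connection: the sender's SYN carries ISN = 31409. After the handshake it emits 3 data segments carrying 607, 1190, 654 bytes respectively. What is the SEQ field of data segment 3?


The SYN occupies sequence number ISN = 31409, so the first data byte is ISN + 1 = 31410.
SEQ of data segment i = (ISN + 1) + sum of payload sizes of segments 1..i-1.
Segment 1: SEQ = 31410, payload = 607 bytes
Segment 2: SEQ = 32017, payload = 1190 bytes
Segment 3: SEQ = 33207, payload = 654 bytes
SEQ of segment 3 = 31410 + 607 + 1190 = 33207

33207


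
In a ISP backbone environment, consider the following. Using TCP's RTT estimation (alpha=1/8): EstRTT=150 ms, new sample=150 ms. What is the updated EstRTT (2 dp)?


Given: EstRTT = 150 ms, SampleRTT = 150 ms, alpha = 1/8
New EstRTT = (1 - alpha) * EstRTT + alpha * SampleRTT
(7/8) * 150 = 131.25
(1/8) * 150 = 18.75
New EstRTT = 131.25 + 18.75 = 150 ms -> 150.00 ms (2 dp)

150.00


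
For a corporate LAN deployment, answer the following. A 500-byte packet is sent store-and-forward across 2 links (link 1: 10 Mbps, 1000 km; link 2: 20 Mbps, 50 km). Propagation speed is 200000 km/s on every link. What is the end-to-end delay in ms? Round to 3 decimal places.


Packet = 500 bytes = 4000 bits. Store-and-forward: sum (t_trans + t_prop) per link.
Link 1: t_trans = 4000/(10*10^6) s = 0.4000 ms; t_prop = 1000/200000 s = 5.0000 ms; subtotal = 5.4000 ms
Link 2: t_trans = 4000/(20*10^6) s = 0.2000 ms; t_prop = 50/200000 s = 0.2500 ms; subtotal = 0.4500 ms
End-to-end = 5.4000 + 0.4500 = 5.8500 ms -> 5.850 ms (3 dp)

5.850


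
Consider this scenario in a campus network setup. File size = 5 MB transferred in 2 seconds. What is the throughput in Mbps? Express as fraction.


Given: file = 5 MB, time = 2 s
File in Mb = 5 * 8 = 40 Mb
Throughput = 40 / 2 Mbps
Throughput = 20 Mbps

20


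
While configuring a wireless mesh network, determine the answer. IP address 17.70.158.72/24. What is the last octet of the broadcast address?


Given: IP = 17.70.158.72, prefix = /24
Host bits = 32 - 24 = 8
Network last octet = 72 AND mask = 0
Host part size = 2^8 - 1 = 255
Broadcast last octet = 0 OR 255 = 255

255


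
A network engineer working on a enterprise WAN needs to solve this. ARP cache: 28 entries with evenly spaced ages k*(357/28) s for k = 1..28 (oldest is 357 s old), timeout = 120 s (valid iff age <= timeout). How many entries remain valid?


Ages are k * 357/28 s for k = 1..28 (spacing = 12.7500 s).
Entry k is valid iff k * 357/28 <= 120 iff k <= 28 * 120 / 357 = 9.4118
n_valid = floor(9.4118) = 9
(n_stale = 28 - 9 = 19)

9


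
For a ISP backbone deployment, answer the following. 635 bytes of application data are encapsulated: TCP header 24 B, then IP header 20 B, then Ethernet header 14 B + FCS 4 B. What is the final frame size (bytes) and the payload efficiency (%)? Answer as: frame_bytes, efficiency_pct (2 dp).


TCP segment = 635 + 24 = 659 B
IP packet = 659 + 20 = 679 B
Ethernet frame = 679 + 14 + 4 = 697 B
Efficiency = app / frame = 635 / 697 = 0.911047 = 91.1047% -> 91.10% (2 dp)

697, 91.10


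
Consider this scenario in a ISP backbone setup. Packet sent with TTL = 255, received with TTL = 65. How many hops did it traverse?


Given: initial TTL = 255, received TTL = 65
Hops = initial TTL - received TTL
Hops = 255 - 65 = 190

190


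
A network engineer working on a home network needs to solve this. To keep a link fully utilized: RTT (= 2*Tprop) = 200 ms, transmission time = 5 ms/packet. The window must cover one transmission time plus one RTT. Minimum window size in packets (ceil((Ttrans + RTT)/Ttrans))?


Given: Ttrans = 5 ms, RTT = 200 ms (= 2 * Tprop, Tprop = 100 ms)
Time until first ACK returns = Ttrans + RTT = 5 + 200 = 205 ms
Need W * Ttrans >= Ttrans + RTT  ->  W >= (Ttrans + RTT) / Ttrans
(Ttrans + RTT) / Ttrans = 205 / 5 = 41
W_min = ceil(41) = 41

41


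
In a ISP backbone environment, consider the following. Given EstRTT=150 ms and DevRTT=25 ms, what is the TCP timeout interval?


Given: EstRTT = 150 ms, DevRTT = 25 ms
Timeout = EstRTT + 4 * DevRTT
4 * DevRTT = 4 * 25 = 100
Timeout = 150 + 100 = 250 ms

250


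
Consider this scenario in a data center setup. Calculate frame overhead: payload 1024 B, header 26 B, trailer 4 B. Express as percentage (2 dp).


Given: payload = 1024 B, header = 26 B, trailer = 4 B
Overhead bytes = header + trailer = 26 + 4 = 30
Total frame = payload + overhead = 1024 + 30 = 1054
Overhead % = 30 / 1054 * 100 = 2.8463% -> 2.85% (2 dp)

2.85


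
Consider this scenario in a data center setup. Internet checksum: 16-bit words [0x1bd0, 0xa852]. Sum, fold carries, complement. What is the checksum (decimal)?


Given words: [0x1bd0, 0xa852]
Step 1: Sum all words
Raw sum = 7120 + 43090 = 50210
One's complement = ~50210 & 0xFFFF = 15325

15325


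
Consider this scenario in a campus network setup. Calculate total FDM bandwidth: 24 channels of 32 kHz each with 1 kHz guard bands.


Given: 24 channels, 32 kHz each, guard = 1 kHz
Channel bandwidth = 24 * 32 = 768 kHz
Guard bands = 23 gaps * 1 kHz = 23 kHz
Total = 768 + 23 = 791 kHz

791


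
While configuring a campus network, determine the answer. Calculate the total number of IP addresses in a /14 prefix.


Given: CIDR prefix /14
Host bits = 32 - 14 = 18
Total addresses = 2^18 = 262144

262144


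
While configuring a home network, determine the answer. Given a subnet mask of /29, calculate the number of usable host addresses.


Given: subnet mask /29
Host bits = 32 - 29 = 3
Total addresses = 2^3 = 8
Usable hosts = 8 - 2 (network + broadcast) = 6

6


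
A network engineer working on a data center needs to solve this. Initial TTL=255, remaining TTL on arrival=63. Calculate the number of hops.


Given: initial TTL = 255, received TTL = 63
Hops = initial TTL - received TTL
Hops = 255 - 63 = 192

192


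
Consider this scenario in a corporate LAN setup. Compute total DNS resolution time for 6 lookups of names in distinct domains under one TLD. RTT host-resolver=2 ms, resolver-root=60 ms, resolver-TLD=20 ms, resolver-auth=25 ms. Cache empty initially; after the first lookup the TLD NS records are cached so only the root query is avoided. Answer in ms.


Lookup 1 (cold cache): local + root + TLD + auth = 2 + 60 + 20 + 25 = 107 ms
Lookups 2..6 (TLD NS cached -> skip root; new domain -> still ask TLD and auth): local + TLD + auth = 2 + 20 + 25 = 47 ms each
Remaining 5 lookups: 5 * 47 = 235 ms
Total = 107 + 235 = 342 ms

342


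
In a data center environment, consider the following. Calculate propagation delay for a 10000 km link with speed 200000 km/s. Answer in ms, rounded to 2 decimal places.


Given: distance = 10000 km, speed = 200000 km/s
Delay = distance / speed = 10000 / 200000 seconds
Delay in ms = 10000 * 1000 / 200000
Delay = 50.0000 ms
Rounded to 2 dp = 50.00 ms

50.00


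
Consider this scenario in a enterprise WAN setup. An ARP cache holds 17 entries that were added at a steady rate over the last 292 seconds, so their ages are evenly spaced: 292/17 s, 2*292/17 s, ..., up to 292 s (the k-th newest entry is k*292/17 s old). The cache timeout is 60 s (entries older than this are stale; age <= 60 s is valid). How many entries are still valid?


Ages are k * 292/17 s for k = 1..17 (spacing = 17.1765 s).
Entry k is valid iff k * 292/17 <= 60 iff k <= 17 * 60 / 292 = 3.4932
n_valid = floor(3.4932) = 3
(n_stale = 17 - 3 = 14)

3


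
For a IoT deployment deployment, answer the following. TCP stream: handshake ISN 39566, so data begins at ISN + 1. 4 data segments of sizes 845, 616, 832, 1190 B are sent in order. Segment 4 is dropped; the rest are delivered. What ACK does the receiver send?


SYN uses sequence number 39566; first data byte = ISN + 1 = 39567.
Segment 1: SEQ = 39567, len = 845 B, covers [39567, 40411]
Segment 2: SEQ = 40412, len = 616 B, covers [40412, 41027]
Segment 3: SEQ = 41028, len = 832 B, covers [41028, 41859]
Segment 4: SEQ = 41860, len = 1190 B, covers [41860, 43049] [LOST]
In-order data received: bytes [39567, 41859] (segments 1..3).
Segment 4 missing -> gap begins at byte 41860.
Cumulative ACK = next expected in-order byte = 39567 + 845 + 616 + 832 = 41860

41860


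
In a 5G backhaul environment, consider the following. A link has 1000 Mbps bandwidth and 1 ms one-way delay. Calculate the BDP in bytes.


Given: bandwidth = 1000 Mbps, delay = 1 ms
BDP in bits = 1000 * 10^6 * 1 / 1000
BDP in bits = 1000000
BDP in bytes = 1000000 / 8 = 125000

125000


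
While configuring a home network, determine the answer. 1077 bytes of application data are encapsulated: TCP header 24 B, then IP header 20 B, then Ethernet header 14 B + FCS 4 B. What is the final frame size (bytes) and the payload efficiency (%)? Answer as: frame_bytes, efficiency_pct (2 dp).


TCP segment = 1077 + 24 = 1101 B
IP packet = 1101 + 20 = 1121 B
Ethernet frame = 1121 + 14 + 4 = 1139 B
Efficiency = app / frame = 1077 / 1139 = 0.945566 = 94.5566% -> 94.56% (2 dp)

1139, 94.56


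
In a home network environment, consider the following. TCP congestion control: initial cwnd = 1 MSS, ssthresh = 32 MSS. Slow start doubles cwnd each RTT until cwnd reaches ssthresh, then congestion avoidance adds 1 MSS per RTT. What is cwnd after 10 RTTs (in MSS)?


RTT 0: cwnd = 1 MSS (initial)
RTT 1: cwnd = 2 MSS (slow start, doubled)
RTT 2: cwnd = 4 MSS (slow start, doubled)
RTT 3: cwnd = 8 MSS (slow start, doubled)
RTT 4: cwnd = 16 MSS (slow start, doubled)
RTT 5: cwnd = 32 MSS (slow start, doubled)
RTT 6: cwnd = 33 MSS (congestion avoidance, +1)
RTT 7: cwnd = 34 MSS (congestion avoidance, +1)
RTT 8: cwnd = 35 MSS (congestion avoidance, +1)
RTT 9: cwnd = 36 MSS (congestion avoidance, +1)
RTT 10: cwnd = 37 MSS (congestion avoidance, +1)

37


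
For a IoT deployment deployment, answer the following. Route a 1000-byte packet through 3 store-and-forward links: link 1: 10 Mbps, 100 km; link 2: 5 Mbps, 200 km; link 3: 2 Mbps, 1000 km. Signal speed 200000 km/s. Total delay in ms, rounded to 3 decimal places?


Packet = 1000 bytes = 8000 bits. Store-and-forward: sum (t_trans + t_prop) per link.
Link 1: t_trans = 8000/(10*10^6) s = 0.8000 ms; t_prop = 100/200000 s = 0.5000 ms; subtotal = 1.3000 ms
Link 2: t_trans = 8000/(5*10^6) s = 1.6000 ms; t_prop = 200/200000 s = 1.0000 ms; subtotal = 2.6000 ms
Link 3: t_trans = 8000/(2*10^6) s = 4.0000 ms; t_prop = 1000/200000 s = 5.0000 ms; subtotal = 9.0000 ms
End-to-end = 1.3000 + 2.6000 + 9.0000 = 12.9000 ms -> 12.900 ms (3 dp)

12.900


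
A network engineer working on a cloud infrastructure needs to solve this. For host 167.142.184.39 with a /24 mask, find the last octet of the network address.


Given: IP = 167.142.184.39, prefix = /24
Subnet mask = 255.255.255.0
Last octet of IP: 39
Last octet of mask: 0
Network last octet = 39 AND 0 = 0

0


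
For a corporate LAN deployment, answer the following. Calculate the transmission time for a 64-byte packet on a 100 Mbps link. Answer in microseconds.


Given: packet = 64 bytes, bandwidth = 100 Mbps
Packet in bits = 64 * 8 = 512 bits
Bandwidth = 100 * 10^6 = 100000000 bps
Time = 512 / 100000000 seconds
Time in us = 512 * 10^6 / 100000000 = 5.12

5.12


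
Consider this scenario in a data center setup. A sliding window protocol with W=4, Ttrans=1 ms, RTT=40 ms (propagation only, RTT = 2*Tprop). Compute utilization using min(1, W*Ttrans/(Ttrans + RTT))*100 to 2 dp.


Given: W = 4, Ttrans = 1 ms, RTT = 40 ms (= 2 * Tprop, Tprop = 20 ms)
Cycle time = Ttrans + RTT = 1 + 40 = 41 ms (first packet sent until its ACK returns)
W * Ttrans = 4 * 1 = 4 ms of sending per cycle
W * Ttrans / (Ttrans + RTT) = 4 / 41 = 0.097561
U = min(1, 0.097561) = 0.097561
U% = 9.76%

9.76


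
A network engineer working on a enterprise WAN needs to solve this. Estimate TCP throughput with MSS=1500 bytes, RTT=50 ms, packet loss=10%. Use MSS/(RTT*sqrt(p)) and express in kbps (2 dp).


Given: MSS = 1500 bytes, RTT = 50 ms, loss = 10%
RTT in seconds = 50 / 1000 = 0.05
Loss rate = 10% = 0.1
sqrt(loss) = sqrt(0.1) = 0.316227766017
Throughput (bytes/s) = 1500 / (0.05 * 0.316227766017) = 94868.3298
Throughput (kbps) = 94868.3298 * 8 / 1000 = 758.946638 -> 758.95 kbps (2 dp)

758.95


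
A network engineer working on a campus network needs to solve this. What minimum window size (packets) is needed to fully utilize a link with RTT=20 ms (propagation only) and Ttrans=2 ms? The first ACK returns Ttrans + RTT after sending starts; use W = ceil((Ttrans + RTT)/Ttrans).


Given: Ttrans = 2 ms, RTT = 20 ms (= 2 * Tprop, Tprop = 10 ms)
Time until first ACK returns = Ttrans + RTT = 2 + 20 = 22 ms
Need W * Ttrans >= Ttrans + RTT  ->  W >= (Ttrans + RTT) / Ttrans
(Ttrans + RTT) / Ttrans = 22 / 2 = 11
W_min = ceil(11) = 11

11


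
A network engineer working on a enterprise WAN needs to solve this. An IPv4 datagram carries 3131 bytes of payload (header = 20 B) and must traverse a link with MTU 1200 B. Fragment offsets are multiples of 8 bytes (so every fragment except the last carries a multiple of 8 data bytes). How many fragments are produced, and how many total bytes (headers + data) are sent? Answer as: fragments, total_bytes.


Max data per non-final fragment = floor((MTU - header)/8)*8 = floor((1200 - 20)/8)*8 = floor(1180/8)*8 = 1176 B
Final fragment needs no 8-byte alignment: it can carry up to MTU - header = 1180 B
Non-final fragments needed = ceil((payload - 1180) / 1176) = ceil(1951/1176) = ceil(1.6590) = 2
Number of fragments = 2 + 1 = 3
Fragment sizes (data): 2 * 1176 B + 779 B (last, 779 <= 1180 OK)
Total bytes sent = payload + n_frags * header = 3131 + 3*20 = 3131 + 60 = 3191 B

3, 3191


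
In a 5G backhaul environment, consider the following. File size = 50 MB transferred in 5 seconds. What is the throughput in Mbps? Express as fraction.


Given: file = 50 MB, time = 5 s
File in Mb = 50 * 8 = 400 Mb
Throughput = 400 / 5 Mbps
Throughput = 80 Mbps

80


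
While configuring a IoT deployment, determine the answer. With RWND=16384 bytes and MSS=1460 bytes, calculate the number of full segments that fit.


Given: RWND = 16384 bytes, MSS = 1460 bytes
Full segments = floor(RWND / MSS)
Full segments = floor(16384 / 1460)
Full segments = floor(11.2219) = 11

11


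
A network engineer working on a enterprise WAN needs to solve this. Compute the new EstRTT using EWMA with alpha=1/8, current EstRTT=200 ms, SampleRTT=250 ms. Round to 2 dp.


Given: EstRTT = 200 ms, SampleRTT = 250 ms, alpha = 1/8
New EstRTT = (1 - alpha) * EstRTT + alpha * SampleRTT
(7/8) * 200 = 175
(1/8) * 250 = 31.25
New EstRTT = 175 + 31.25 = 206.25 ms -> 206.25 ms (2 dp)

206.25


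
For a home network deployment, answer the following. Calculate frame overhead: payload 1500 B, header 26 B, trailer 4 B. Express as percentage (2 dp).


Given: payload = 1500 B, header = 26 B, trailer = 4 B
Overhead bytes = header + trailer = 26 + 4 = 30
Total frame = payload + overhead = 1500 + 30 = 1530
Overhead % = 30 / 1530 * 100 = 1.9608% -> 1.96% (2 dp)

1.96


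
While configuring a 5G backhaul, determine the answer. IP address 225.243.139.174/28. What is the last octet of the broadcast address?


Given: IP = 225.243.139.174, prefix = /28
Host bits = 32 - 28 = 4
Network last octet = 174 AND mask = 160
Host part size = 2^4 - 1 = 15
Broadcast last octet = 160 OR 15 = 175

175


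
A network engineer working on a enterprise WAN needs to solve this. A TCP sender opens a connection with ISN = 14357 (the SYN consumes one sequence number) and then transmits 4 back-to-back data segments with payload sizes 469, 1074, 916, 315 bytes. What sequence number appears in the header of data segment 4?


The SYN occupies sequence number ISN = 14357, so the first data byte is ISN + 1 = 14358.
SEQ of data segment i = (ISN + 1) + sum of payload sizes of segments 1..i-1.
Segment 1: SEQ = 14358, payload = 469 bytes
Segment 2: SEQ = 14827, payload = 1074 bytes
Segment 3: SEQ = 15901, payload = 916 bytes
Segment 4: SEQ = 16817, payload = 315 bytes
SEQ of segment 4 = 14358 + 469 + 1074 + 916 = 16817

16817


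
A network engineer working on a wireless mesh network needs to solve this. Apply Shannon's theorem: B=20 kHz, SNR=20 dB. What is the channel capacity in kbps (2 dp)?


Given: B = 20 kHz, SNR = 20 dB
SNR linear = 10^(20/10) = 100
1 + SNR = 101
log2(101) = 6.6582114828
C = 20 * 1000 * 6.6582114828 = 133164.2297 bps
C = 133.164230 kbps -> 133.16 kbps (2 dp)

133.16


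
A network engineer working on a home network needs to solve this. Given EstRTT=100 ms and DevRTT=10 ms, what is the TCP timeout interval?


Given: EstRTT = 100 ms, DevRTT = 10 ms
Timeout = EstRTT + 4 * DevRTT
4 * DevRTT = 4 * 10 = 40
Timeout = 100 + 40 = 140 ms

140


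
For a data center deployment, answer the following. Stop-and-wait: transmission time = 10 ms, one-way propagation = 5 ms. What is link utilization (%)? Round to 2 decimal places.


Given: Ttrans = 10 ms, Tprop = 5 ms
RTT = 2 * Tprop = 2 * 5 = 10 ms
U = Ttrans / (Ttrans + RTT)
U = 10 / (10 + 10)
U = 10 / 20 = 0.5
U% = 50.00%

50.00


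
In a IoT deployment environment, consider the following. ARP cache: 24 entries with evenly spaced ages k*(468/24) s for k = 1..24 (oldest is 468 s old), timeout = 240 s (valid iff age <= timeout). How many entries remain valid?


Ages are k * 468/24 s for k = 1..24 (spacing = 19.5000 s).
Entry k is valid iff k * 468/24 <= 240 iff k <= 24 * 240 / 468 = 12.3077
n_valid = floor(12.3077) = 12
(n_stale = 24 - 12 = 12)

12


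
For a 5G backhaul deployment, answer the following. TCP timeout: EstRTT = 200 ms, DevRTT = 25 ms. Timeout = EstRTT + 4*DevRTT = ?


Given: EstRTT = 200 ms, DevRTT = 25 ms
Timeout = EstRTT + 4 * DevRTT
4 * DevRTT = 4 * 25 = 100
Timeout = 200 + 100 = 300 ms

300


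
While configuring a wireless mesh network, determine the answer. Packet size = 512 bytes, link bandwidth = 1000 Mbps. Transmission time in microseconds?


Given: packet = 512 bytes, bandwidth = 1000 Mbps
Packet in bits = 512 * 8 = 4096 bits
Bandwidth = 1000 * 10^6 = 1000000000 bps
Time = 4096 / 1000000000 seconds
Time in us = 4096 * 10^6 / 1000000000 = 4.096

4.096


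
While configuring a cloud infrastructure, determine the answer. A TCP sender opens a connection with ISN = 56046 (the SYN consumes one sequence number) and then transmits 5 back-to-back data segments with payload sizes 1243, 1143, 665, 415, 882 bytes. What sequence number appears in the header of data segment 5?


The SYN occupies sequence number ISN = 56046, so the first data byte is ISN + 1 = 56047.
SEQ of data segment i = (ISN + 1) + sum of payload sizes of segments 1..i-1.
Segment 1: SEQ = 56047, payload = 1243 bytes
Segment 2: SEQ = 57290, payload = 1143 bytes
Segment 3: SEQ = 58433, payload = 665 bytes
Segment 4: SEQ = 59098, payload = 415 bytes
Segment 5: SEQ = 59513, payload = 882 bytes
SEQ of segment 5 = 56047 + 1243 + 1143 + 665 + 415 = 59513

59513
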